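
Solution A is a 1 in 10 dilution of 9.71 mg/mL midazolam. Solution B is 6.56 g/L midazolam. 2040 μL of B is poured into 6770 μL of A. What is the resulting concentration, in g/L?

2.27 g/L

C_A = 9.71 mg/mL / 10 = 0.971 mg/mL.
C_B = 6.56 g/L = 6.56 mg/mL.
C_mix = (C_A·V_A + C_B·V_B)/(V_A + V_B) = (0.971×6770 + 6.56×2040) / 8810 = 2.27 mg/mL = 2.27 g/L.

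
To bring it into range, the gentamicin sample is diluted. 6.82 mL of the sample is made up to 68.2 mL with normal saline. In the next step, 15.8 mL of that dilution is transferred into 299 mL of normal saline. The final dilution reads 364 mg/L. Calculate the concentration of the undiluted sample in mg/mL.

72.5 mg/mL

Overall dilution factor = 10 × 19.92 = 199.
Original = 364 mg/L × 199 = 7.25 × 10⁴ mg/L = 72.5 mg/mL.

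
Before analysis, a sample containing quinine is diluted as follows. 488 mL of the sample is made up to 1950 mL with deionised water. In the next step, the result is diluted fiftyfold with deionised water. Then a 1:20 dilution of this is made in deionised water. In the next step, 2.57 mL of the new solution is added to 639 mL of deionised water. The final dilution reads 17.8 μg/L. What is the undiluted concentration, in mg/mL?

17.8 mg/mL

Overall dilution factor = 3.996 × 50 × 20 × 249.6 = 9.98 × 10⁵.
Original = 17.8 μg/L × 9.98 × 10⁵ = 1.78 × 10⁷ μg/L = 17.8 mg/mL.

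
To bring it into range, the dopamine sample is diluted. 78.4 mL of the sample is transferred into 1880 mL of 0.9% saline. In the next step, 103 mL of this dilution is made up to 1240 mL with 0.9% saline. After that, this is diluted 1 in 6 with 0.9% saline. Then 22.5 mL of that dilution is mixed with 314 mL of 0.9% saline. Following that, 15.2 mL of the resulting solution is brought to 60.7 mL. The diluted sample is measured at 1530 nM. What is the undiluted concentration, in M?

0.165 M

Overall dilution factor = 24.98 × 12.04 × 6 × 14.96 × 3.993 = 1.08 × 10⁵.
Original = 1530 nM × 1.08 × 10⁵ = 1.65 × 10⁸ nM = 0.165 M.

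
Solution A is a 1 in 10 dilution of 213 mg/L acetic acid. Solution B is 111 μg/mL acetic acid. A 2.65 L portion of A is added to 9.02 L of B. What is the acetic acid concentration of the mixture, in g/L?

0.0906 g/L

C_A = 213 mg/L / 10 = 21.3 mg/L.
C_B = 111 μg/mL = 111 mg/L.
C_mix = (C_A·V_A + C_B·V_B)/(V_A + V_B) = (21.3×2.65 + 111×9.02) / 11.67 = 90.6 mg/L = 0.0906 g/L.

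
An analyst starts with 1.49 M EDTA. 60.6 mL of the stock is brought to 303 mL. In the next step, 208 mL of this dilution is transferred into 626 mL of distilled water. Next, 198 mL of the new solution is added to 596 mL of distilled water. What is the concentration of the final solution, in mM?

18.5 mM

Overall dilution factor = 5 × 4.010 × 4.010 = 80.4.
1.49 M / 80.4 = 0.0185 M = 18.5 mM.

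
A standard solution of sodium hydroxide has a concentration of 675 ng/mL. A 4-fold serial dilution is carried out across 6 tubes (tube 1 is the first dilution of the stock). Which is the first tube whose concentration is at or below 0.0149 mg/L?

tube 3

Tube n has concentration 675 ng/mL / 4ⁿ.
Need 4ⁿ ≥ 675 ng/mL / 0.0149 mg/L = 45.3, so n ≥ 2.75.
First such tube: n = 3.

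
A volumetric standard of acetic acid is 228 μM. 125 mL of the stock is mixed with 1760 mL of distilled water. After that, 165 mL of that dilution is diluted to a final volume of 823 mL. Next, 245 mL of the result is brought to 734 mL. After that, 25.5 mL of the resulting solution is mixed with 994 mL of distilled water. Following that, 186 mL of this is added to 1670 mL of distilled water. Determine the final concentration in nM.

Overall dilution factor = 15.08 × 4.988 × 2.996 × 39.98 × 9.978 = 8.99 × 10⁴.
228 μM / 8.99 × 10⁴ = 2.54 × 10⁻³ μM = 2.54 nM.

2.54 nM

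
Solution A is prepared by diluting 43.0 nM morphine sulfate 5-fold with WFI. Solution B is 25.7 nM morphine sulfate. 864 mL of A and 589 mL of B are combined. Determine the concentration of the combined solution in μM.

0.0155 μM

C_A = 43.0 nM / 5 = 8.60 nM.
C_mix = (C_A·V_A + C_B·V_B)/(V_A + V_B) = (8.60×864 + 25.7×589) / 1453 = 15.5 nM = 0.0155 μM.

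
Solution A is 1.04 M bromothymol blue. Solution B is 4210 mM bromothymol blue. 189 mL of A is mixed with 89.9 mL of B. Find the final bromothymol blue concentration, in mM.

C_B = 4210 mM = 4.21 M.
C_mix = (C_A·V_A + C_B·V_B)/(V_A + V_B) = (1.04×189 + 4.21×89.9) / 278.9 = 2.06 M = 2060 mM.

2060 mM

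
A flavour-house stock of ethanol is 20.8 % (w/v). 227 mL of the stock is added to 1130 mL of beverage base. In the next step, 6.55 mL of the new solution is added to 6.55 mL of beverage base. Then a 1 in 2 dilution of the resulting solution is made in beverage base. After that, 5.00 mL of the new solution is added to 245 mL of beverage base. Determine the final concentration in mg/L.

174 mg/L

Overall dilution factor = 5.978 × 2 × 2 × 50 = 1196.
20.8 % (w/v) / 1196 = 0.0174 % (w/v) = 174 mg/L.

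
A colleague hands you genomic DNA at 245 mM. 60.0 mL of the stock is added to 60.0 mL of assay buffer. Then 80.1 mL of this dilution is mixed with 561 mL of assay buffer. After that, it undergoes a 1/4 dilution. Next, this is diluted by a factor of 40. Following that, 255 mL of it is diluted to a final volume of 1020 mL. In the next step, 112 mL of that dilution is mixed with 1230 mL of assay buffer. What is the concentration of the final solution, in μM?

2.00 μM

Overall dilution factor = 2 × 8.004 × 4 × 40 × 4 × 11.98 = 1.23 × 10⁵.
245 mM / 1.23 × 10⁵ = 2.00 × 10⁻³ mM = 2.00 μM.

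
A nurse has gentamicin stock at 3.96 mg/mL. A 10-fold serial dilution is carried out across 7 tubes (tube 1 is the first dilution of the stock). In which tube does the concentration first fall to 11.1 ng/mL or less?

tube 6

Tube n has concentration 3.96 mg/mL / 10ⁿ.
Need 10ⁿ ≥ 3.96 mg/mL / 11.1 ng/mL = 3.57 × 10⁵, so n ≥ 5.55.
First such tube: n = 6.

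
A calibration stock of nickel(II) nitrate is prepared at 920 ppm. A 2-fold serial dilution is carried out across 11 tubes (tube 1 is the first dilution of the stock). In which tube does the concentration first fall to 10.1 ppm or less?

Tube n has concentration 920 ppm / 2ⁿ.
Need 2ⁿ ≥ 920 ppm / 10.1 ppm = 91.1, so n ≥ 6.51.
First such tube: n = 7.

tube 7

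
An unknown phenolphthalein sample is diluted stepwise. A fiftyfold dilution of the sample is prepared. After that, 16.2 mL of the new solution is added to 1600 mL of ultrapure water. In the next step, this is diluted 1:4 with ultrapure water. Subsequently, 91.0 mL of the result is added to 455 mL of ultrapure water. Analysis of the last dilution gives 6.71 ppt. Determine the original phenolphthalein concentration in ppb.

Overall dilution factor = 50 × 99.77 × 4 × 6 = 1.20 × 10⁵.
Original = 6.71 ppt × 1.20 × 10⁵ = 8.03 × 10⁵ ppt = 803 ppb.

803 ppb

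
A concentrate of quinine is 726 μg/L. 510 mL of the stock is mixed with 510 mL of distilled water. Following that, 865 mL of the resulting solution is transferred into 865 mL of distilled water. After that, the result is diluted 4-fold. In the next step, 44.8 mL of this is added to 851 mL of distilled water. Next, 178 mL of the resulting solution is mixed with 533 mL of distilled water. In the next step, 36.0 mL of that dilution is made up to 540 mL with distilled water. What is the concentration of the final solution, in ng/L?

37.9 ng/L

Overall dilution factor = 2 × 2 × 4 × 20.00 × 3.994 × 15 = 1.92 × 10⁴.
726 μg/L / 1.92 × 10⁴ = 0.0379 μg/L = 37.9 ng/L.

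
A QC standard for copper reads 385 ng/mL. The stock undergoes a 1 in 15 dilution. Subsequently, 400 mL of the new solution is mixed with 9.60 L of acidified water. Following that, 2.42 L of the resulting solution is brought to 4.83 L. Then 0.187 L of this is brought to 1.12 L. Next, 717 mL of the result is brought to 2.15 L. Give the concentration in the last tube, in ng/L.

28.6 ng/L

Overall dilution factor = 15 × 25 × 1.996 × 5.989 × 2.999 = 1.34 × 10⁴.
385 ng/mL / 1.34 × 10⁴ = 0.0286 ng/mL = 28.6 ng/L.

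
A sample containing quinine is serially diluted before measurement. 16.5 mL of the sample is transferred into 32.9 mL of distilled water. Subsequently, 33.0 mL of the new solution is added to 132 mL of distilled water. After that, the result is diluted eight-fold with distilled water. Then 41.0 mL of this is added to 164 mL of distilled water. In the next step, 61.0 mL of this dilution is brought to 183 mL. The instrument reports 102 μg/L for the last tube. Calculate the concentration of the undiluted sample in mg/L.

183 mg/L

Overall dilution factor = 2.994 × 5 × 8 × 5 × 3 = 1796.
Original = 102 μg/L × 1796 = 1.83 × 10⁵ μg/L = 183 mg/L.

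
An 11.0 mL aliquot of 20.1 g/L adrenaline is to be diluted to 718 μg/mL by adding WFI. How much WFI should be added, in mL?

718 μg/mL = 0.718 g/L.
V₂ = C₁V₁/C₂ = 20.1 × 11.0 / 0.718 = 308 mL.
Diluent to add = V₂ − V₁ = 308 − 11.0 = 297 mL.

297 mL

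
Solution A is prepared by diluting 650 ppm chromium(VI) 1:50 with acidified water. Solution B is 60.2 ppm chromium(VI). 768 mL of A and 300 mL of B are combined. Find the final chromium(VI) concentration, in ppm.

C_A = 650 ppm / 50 = 13.0 ppm.
C_mix = (C_A·V_A + C_B·V_B)/(V_A + V_B) = (13.0×768 + 60.2×300) / 1068 = 26.3 ppm.

26.3 ppm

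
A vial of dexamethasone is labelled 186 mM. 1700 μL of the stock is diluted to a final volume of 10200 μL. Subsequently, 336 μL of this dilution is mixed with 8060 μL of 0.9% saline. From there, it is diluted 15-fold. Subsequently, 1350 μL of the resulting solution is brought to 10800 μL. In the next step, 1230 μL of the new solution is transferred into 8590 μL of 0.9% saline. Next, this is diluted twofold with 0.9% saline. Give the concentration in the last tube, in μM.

Overall dilution factor = 6 × 24.99 × 15 × 8 × 7.984 × 2 = 2.87 × 10⁵.
186 mM / 2.87 × 10⁵ = 6.47 × 10⁻⁴ mM = 0.647 μM.

0.647 μM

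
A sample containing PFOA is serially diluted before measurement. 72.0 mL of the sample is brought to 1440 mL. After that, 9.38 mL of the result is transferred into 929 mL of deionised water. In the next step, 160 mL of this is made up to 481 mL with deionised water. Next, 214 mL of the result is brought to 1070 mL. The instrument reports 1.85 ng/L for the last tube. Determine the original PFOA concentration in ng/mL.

Overall dilution factor = 20 × 100.0 × 3.006 × 5 = 3.01 × 10⁴.
Original = 1.85 ng/L × 3.01 × 10⁴ = 5.56 × 10⁴ ng/L = 55.6 ng/mL.

55.6 ng/mL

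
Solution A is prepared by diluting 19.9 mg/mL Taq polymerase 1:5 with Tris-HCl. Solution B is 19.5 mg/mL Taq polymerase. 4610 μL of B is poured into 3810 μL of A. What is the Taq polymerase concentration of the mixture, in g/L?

C_A = 19.9 mg/mL / 5 = 3.98 mg/mL.
C_mix = (C_A·V_A + C_B·V_B)/(V_A + V_B) = (3.98×3810 + 19.5×4610) / 8420 = 12.5 mg/mL = 12.5 g/L.

12.5 g/L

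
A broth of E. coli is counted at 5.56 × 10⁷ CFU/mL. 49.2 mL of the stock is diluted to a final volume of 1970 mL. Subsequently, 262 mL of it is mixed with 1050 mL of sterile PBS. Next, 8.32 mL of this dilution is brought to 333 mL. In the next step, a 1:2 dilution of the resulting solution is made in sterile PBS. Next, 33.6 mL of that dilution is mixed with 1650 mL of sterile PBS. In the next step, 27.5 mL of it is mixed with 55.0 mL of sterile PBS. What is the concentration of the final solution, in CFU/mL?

Overall dilution factor = 40.04 × 5.008 × 40.02 × 2 × 50.11 × 3 = 2.41 × 10⁶.
5.56 × 10⁷ CFU/mL / 2.41 × 10⁶ = 23.0 CFU/mL.

23.0 CFU/mL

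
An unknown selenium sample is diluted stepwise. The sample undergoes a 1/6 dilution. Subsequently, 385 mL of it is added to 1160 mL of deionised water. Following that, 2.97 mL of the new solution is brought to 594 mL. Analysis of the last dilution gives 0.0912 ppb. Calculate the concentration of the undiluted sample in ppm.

0.439 ppm

Overall dilution factor = 6 × 4.013 × 200 = 4816.
Original = 0.0912 ppb × 4816 = 439 ppb = 0.439 ppm.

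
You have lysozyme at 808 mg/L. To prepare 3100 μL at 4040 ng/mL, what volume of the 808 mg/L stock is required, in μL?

4040 ng/mL = 4.04 mg/L.
V₁ = C₂V₂/C₁ = 4.04 × 3100 / 808 = 15.5 μL.

15.5 μL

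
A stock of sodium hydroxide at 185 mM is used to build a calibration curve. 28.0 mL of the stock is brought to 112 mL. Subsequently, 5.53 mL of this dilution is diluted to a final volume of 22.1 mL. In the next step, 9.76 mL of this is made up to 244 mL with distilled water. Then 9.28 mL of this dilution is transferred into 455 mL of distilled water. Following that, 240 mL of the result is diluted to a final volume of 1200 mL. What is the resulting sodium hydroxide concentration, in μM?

1.85 μM

Overall dilution factor = 4 × 3.996 × 25 × 50.03 × 5 = 10.00 × 10⁴.
185 mM / 10.00 × 10⁴ = 1.85 × 10⁻³ mM = 1.85 μM.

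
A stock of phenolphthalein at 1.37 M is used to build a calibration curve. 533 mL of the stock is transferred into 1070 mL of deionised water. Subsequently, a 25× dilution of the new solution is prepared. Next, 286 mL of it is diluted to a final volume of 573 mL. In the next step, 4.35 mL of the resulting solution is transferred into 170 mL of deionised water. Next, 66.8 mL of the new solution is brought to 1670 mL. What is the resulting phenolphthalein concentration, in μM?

Overall dilution factor = 3.008 × 25 × 2.003 × 40.08 × 25 = 1.51 × 10⁵.
1.37 M / 1.51 × 10⁵ = 9.08 × 10⁻⁶ M = 9.08 μM.

9.08 μM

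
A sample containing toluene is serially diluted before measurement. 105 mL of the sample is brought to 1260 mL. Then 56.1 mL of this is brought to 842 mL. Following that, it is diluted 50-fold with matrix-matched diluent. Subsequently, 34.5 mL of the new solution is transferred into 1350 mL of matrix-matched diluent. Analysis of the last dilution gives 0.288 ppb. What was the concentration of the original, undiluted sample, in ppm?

104 ppm

Overall dilution factor = 12 × 15.01 × 50 × 40.13 = 3.61 × 10⁵.
Original = 0.288 ppb × 3.61 × 10⁵ = 1.04 × 10⁵ ppb = 104 ppm.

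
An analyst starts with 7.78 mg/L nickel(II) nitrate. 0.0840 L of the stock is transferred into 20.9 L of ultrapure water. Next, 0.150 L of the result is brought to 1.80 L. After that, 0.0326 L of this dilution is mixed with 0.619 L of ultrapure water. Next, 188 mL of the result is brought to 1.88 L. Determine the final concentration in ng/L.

13.0 ng/L

Overall dilution factor = 249.8 × 12 × 19.99 × 10 = 5.99 × 10⁵.
7.78 mg/L / 5.99 × 10⁵ = 1.30 × 10⁻⁵ mg/L = 13.0 ng/L.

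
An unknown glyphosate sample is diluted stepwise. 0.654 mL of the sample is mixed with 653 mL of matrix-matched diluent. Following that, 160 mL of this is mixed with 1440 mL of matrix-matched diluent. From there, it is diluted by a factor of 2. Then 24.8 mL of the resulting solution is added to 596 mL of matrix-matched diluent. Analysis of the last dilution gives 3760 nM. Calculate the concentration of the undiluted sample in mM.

Overall dilution factor = 999.5 × 10 × 2 × 25.03 = 5.00 × 10⁵.
Original = 3760 nM × 5.00 × 10⁵ = 1.88 × 10⁹ nM = 1880 mM.

1880 mM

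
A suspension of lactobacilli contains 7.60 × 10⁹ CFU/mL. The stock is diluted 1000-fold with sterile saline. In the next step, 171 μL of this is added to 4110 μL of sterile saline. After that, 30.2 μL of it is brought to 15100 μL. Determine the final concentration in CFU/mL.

607 CFU/mL

Overall dilution factor = 1000 × 25.04 × 500 = 1.25 × 10⁷.
7.60 × 10⁹ CFU/mL / 1.25 × 10⁷ = 607 CFU/mL.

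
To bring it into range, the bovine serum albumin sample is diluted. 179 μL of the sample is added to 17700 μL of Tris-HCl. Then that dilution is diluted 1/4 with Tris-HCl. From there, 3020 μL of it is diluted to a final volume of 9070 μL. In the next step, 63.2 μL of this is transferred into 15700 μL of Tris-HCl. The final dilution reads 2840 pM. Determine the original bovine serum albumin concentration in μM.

850 μM

Overall dilution factor = 99.88 × 4 × 3.003 × 249.4 = 2.99 × 10⁵.
Original = 2840 pM × 2.99 × 10⁵ = 8.50 × 10⁸ pM = 850 μM.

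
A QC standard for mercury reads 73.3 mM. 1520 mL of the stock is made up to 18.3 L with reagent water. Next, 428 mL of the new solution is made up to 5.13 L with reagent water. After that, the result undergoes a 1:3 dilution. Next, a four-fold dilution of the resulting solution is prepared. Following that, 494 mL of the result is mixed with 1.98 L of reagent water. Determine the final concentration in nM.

Overall dilution factor = 12.04 × 11.99 × 3 × 4 × 5.008 = 8672.
73.3 mM / 8672 = 8.45 × 10⁻³ mM = 8450 nM.

8450 nM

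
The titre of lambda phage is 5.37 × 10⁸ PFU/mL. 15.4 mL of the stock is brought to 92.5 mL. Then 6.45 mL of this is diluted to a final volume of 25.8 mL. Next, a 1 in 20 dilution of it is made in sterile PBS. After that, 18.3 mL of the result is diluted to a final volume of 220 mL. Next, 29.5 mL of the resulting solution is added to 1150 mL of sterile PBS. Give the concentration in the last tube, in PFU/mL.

2320 PFU/mL

Overall dilution factor = 6.006 × 4 × 20 × 12.02 × 39.98 = 2.31 × 10⁵.
5.37 × 10⁸ PFU/mL / 2.31 × 10⁵ = 2320 PFU/mL.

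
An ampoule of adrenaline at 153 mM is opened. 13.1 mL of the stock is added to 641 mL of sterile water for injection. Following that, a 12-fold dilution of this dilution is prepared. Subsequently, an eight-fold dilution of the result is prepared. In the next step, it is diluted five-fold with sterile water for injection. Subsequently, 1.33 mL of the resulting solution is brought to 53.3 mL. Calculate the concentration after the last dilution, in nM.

159 nM

Overall dilution factor = 49.93 × 12 × 8 × 5 × 40.08 = 9.60 × 10⁵.
153 mM / 9.60 × 10⁵ = 1.59 × 10⁻⁴ mM = 159 nM.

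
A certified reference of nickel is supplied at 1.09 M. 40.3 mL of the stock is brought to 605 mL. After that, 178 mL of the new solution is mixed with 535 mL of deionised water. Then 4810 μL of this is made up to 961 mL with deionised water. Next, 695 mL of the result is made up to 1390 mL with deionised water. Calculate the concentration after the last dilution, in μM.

45.4 μM

Overall dilution factor = 15.01 × 4.006 × 199.8 × 2 = 2.40 × 10⁴.
1.09 M / 2.40 × 10⁴ = 4.54 × 10⁻⁵ M = 45.4 μM.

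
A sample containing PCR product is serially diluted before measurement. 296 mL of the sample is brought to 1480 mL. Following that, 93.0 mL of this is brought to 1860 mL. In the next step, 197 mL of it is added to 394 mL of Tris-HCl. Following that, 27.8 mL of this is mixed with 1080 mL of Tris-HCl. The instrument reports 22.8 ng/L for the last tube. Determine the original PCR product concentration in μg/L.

Overall dilution factor = 5 × 20 × 3 × 39.85 = 1.20 × 10⁴.
Original = 22.8 ng/L × 1.20 × 10⁴ = 2.73 × 10⁵ ng/L = 273 μg/L.

273 μg/L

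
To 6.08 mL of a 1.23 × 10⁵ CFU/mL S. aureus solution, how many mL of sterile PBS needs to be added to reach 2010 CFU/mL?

366 mL

V₂ = C₁V₁/C₂ = 1.23 × 10⁵ × 6.08 / 2010 = 372 mL.
Diluent to add = V₂ − V₁ = 372 − 6.08 = 366 mL.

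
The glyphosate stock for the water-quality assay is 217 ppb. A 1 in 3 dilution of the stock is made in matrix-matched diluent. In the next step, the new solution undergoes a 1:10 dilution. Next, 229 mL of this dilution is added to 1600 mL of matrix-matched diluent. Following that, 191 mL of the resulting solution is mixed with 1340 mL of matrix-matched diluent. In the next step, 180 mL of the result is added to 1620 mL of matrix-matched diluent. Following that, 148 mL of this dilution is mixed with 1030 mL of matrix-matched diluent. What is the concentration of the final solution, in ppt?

1.42 ppt

Overall dilution factor = 3 × 10 × 7.987 × 8.016 × 10 × 7.959 = 1.53 × 10⁵.
217 ppb / 1.53 × 10⁵ = 1.42 × 10⁻³ ppb = 1.42 ppt.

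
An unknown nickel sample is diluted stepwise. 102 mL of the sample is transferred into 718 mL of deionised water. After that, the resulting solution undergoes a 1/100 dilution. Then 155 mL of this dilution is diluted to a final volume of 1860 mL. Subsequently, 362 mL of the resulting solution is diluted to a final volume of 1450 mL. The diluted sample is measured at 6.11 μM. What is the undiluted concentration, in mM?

236 mM

Overall dilution factor = 8.039 × 100 × 12 × 4.006 = 3.86 × 10⁴.
Original = 6.11 μM × 3.86 × 10⁴ = 2.36 × 10⁵ μM = 236 mM.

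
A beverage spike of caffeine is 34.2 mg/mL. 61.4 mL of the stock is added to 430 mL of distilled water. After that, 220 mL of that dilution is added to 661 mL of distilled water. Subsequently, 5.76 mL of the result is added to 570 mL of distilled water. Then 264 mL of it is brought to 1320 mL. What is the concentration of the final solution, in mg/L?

2.14 mg/L

Overall dilution factor = 8.003 × 4.005 × 99.96 × 5 = 1.60 × 10⁴.
34.2 mg/mL / 1.60 × 10⁴ = 2.14 × 10⁻³ mg/mL = 2.14 mg/L.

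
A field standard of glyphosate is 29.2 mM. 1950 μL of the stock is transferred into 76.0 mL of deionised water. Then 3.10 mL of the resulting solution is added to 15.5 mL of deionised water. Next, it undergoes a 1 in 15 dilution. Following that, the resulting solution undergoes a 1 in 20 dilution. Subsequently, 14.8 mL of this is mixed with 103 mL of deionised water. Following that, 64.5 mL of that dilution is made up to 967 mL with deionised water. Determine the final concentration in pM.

Overall dilution factor = 39.97 × 6 × 15 × 20 × 7.959 × 14.99 = 8.59 × 10⁶.
29.2 mM / 8.59 × 10⁶ = 3.40 × 10⁻⁶ mM = 3400 pM.

3400 pM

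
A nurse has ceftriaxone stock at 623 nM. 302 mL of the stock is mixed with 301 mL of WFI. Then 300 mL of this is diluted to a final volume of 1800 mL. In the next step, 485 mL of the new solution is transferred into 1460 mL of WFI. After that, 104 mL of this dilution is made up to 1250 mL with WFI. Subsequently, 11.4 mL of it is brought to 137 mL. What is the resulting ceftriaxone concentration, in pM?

Overall dilution factor = 1.997 × 6 × 4.010 × 12.02 × 12.02 = 6940.
623 nM / 6940 = 0.0898 nM = 89.8 pM.

89.8 pM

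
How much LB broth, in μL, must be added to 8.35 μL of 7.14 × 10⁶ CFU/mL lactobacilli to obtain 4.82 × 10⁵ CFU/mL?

V₂ = C₁V₁/C₂ = 7.14 × 10⁶ × 8.35 / 4.82 × 10⁵ = 124 μL.
Diluent to add = V₂ − V₁ = 124 − 8.35 = 115 μL.

115 μL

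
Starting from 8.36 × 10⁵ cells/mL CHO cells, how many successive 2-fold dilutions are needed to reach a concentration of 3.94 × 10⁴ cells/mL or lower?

5

Need 2ⁿ ≥ 21.2, so n ≥ log(21.2)/log(2) = 4.41.
Minimum whole steps: n = 5.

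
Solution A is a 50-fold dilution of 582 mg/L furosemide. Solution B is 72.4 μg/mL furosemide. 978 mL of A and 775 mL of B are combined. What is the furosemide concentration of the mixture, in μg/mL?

C_A = 582 mg/L / 50 = 11.6 mg/L.
C_B = 72.4 μg/mL = 72.4 mg/L.
C_mix = (C_A·V_A + C_B·V_B)/(V_A + V_B) = (11.6×978 + 72.4×775) / 1753 = 38.5 mg/L = 38.5 μg/mL.

38.5 μg/mL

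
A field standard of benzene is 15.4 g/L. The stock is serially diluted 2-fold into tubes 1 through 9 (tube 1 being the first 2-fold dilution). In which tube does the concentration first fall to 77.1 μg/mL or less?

Tube n has concentration 15.4 g/L / 2ⁿ.
Need 2ⁿ ≥ 15.4 g/L / 77.1 μg/mL = 200, so n ≥ 7.64.
First such tube: n = 8.

tube 8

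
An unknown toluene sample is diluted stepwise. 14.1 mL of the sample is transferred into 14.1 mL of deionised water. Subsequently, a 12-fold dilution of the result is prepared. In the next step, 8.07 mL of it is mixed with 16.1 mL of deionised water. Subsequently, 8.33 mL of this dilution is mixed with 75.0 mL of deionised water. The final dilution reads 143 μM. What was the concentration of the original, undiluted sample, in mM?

103 mM

Overall dilution factor = 2 × 12 × 2.995 × 10.00 = 719.
Original = 143 μM × 719 = 1.03 × 10⁵ μM = 103 mM.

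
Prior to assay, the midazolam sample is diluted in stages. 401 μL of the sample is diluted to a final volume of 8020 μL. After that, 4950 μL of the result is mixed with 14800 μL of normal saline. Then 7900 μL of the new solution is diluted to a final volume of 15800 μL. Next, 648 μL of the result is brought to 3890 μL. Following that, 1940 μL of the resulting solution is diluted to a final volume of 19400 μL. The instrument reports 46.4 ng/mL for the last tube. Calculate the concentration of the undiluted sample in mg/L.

Overall dilution factor = 20 × 3.990 × 2 × 6.003 × 10 = 9581.
Original = 46.4 ng/mL × 9581 = 4.45 × 10⁵ ng/mL = 445 mg/L.

445 mg/L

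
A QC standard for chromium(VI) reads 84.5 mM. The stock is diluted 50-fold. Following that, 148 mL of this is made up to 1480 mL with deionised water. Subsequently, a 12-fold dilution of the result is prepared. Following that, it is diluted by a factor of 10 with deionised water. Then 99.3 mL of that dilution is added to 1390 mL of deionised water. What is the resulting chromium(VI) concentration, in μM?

Overall dilution factor = 50 × 10 × 12 × 10 × 15.00 = 9.00 × 10⁵.
84.5 mM / 9.00 × 10⁵ = 9.39 × 10⁻⁵ mM = 0.0939 μM.

0.0939 μM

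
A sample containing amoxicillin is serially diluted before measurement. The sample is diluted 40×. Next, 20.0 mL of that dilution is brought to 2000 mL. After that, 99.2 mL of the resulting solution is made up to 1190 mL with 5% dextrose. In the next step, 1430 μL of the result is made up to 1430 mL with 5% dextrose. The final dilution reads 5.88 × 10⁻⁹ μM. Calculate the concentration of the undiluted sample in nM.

282 nM

Overall dilution factor = 40 × 100 × 12.00 × 1000 = 4.80 × 10⁷.
Original = 5.88 × 10⁻⁹ μM × 4.80 × 10⁷ = 0.282 μM = 282 nM.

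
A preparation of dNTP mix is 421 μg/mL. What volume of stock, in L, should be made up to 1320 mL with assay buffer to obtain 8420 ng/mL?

8420 ng/mL = 8.42 μg/mL.
V₁ = C₂V₂/C₁ = 8.42 × 1320 / 421 = 26.4 mL = 0.0264 L.

0.0264 L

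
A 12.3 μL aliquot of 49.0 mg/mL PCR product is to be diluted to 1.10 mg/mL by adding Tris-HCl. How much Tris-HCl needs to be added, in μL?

V₂ = C₁V₁/C₂ = 49.0 × 12.3 / 1.10 = 548 μL.
Diluent to add = V₂ − V₁ = 548 − 12.3 = 536 μL.

536 μL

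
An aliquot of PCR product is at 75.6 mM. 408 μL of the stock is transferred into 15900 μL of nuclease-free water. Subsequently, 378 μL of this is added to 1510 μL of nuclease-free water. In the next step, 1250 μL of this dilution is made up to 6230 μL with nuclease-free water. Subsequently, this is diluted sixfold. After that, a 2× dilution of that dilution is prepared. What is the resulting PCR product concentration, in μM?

6.33 μM

Overall dilution factor = 39.97 × 4.995 × 4.984 × 6 × 2 = 1.19 × 10⁴.
75.6 mM / 1.19 × 10⁴ = 6.33 × 10⁻³ mM = 6.33 μM.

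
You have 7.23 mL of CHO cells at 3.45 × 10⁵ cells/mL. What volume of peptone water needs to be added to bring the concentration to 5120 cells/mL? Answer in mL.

480 mL

V₂ = C₁V₁/C₂ = 3.45 × 10⁵ × 7.23 / 5120 = 487 mL.
Diluent to add = V₂ − V₁ = 487 − 7.23 = 480 mL.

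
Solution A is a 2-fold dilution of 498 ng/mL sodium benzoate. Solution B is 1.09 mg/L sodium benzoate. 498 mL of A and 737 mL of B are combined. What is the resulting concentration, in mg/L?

C_A = 498 ng/mL / 2 = 249 ng/mL.
C_B = 1.09 mg/L = 1090 ng/mL.
C_mix = (C_A·V_A + C_B·V_B)/(V_A + V_B) = (249×498 + 1090×737) / 1235 = 751 ng/mL = 0.751 mg/L.

0.751 mg/L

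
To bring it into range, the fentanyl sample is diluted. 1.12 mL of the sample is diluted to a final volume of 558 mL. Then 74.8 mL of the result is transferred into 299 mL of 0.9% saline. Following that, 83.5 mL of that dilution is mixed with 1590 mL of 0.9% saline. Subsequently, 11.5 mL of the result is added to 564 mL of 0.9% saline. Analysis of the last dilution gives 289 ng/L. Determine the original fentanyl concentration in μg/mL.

Overall dilution factor = 498.2 × 4.997 × 20.04 × 50.04 = 2.50 × 10⁶.
Original = 289 ng/L × 2.50 × 10⁶ = 7.22 × 10⁸ ng/L = 722 μg/mL.

722 μg/mL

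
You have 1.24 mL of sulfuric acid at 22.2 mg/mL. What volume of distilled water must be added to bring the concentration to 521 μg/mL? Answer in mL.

521 μg/mL = 0.521 mg/mL.
V₂ = C₁V₁/C₂ = 22.2 × 1.24 / 0.521 = 52.8 mL.
Diluent to add = V₂ − V₁ = 52.8 − 1.24 = 51.6 mL.

51.6 mL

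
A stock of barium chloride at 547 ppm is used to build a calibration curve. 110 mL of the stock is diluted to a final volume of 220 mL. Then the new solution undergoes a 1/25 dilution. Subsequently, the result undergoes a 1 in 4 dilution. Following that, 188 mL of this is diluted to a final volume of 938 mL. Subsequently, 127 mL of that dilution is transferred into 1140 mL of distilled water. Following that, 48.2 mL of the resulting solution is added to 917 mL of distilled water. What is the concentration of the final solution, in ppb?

2.74 ppb

Overall dilution factor = 2 × 25 × 4 × 4.989 × 9.976 × 20.02 = 1.99 × 10⁵.
547 ppm / 1.99 × 10⁵ = 2.74 × 10⁻³ ppm = 2.74 ppb.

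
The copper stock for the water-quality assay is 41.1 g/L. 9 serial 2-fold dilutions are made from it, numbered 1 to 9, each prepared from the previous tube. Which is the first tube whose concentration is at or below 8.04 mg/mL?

tube 3

Tube n has concentration 41.1 g/L / 2ⁿ.
Need 2ⁿ ≥ 41.1 g/L / 8.04 mg/mL = 5.11, so n ≥ 2.35.
First such tube: n = 3.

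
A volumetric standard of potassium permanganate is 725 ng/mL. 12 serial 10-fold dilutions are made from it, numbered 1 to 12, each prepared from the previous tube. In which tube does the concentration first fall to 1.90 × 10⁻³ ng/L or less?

tube 9

Tube n has concentration 725 ng/mL / 10ⁿ.
Need 10ⁿ ≥ 725 ng/mL / 1.90 × 10⁻³ ng/L = 3.82 × 10⁸, so n ≥ 8.58.
First such tube: n = 9.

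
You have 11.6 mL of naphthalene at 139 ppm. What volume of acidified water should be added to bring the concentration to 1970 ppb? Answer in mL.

1970 ppb = 1.97 ppm.
V₂ = C₁V₁/C₂ = 139 × 11.6 / 1.97 = 818 mL.
Diluent to add = V₂ − V₁ = 818 − 11.6 = 807 mL.

807 mL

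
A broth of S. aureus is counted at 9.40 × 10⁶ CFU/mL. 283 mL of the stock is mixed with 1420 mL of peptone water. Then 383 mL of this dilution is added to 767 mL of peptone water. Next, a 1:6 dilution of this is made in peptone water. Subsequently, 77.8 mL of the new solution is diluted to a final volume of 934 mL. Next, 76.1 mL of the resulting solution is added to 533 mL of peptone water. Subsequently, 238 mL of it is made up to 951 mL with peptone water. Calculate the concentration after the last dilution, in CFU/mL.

Overall dilution factor = 6.018 × 3.003 × 6 × 12.01 × 8.004 × 3.996 = 4.16 × 10⁴.
9.40 × 10⁶ CFU/mL / 4.16 × 10⁴ = 226 CFU/mL.

226 CFU/mL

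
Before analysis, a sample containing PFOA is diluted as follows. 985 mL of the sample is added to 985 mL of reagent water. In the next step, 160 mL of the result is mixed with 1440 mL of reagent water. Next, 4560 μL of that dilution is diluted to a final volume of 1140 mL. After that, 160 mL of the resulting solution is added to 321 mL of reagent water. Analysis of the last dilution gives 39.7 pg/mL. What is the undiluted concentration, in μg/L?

Overall dilution factor = 2 × 10 × 250 × 3.006 = 1.50 × 10⁴.
Original = 39.7 pg/mL × 1.50 × 10⁴ = 5.97 × 10⁵ pg/mL = 597 μg/L.

597 μg/L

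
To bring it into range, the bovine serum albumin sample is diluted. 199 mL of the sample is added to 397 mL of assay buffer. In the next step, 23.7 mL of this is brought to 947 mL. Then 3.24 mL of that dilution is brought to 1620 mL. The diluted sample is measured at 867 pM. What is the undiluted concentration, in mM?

0.0519 mM

Overall dilution factor = 2.995 × 39.96 × 500 = 5.98 × 10⁴.
Original = 867 pM × 5.98 × 10⁴ = 5.19 × 10⁷ pM = 0.0519 mM.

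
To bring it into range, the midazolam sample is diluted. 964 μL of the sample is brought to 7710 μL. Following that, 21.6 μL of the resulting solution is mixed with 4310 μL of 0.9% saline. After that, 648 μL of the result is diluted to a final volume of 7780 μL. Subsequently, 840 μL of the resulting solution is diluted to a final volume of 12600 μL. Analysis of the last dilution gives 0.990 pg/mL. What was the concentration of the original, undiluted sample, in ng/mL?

286 ng/mL

Overall dilution factor = 7.998 × 200.5 × 12.01 × 15 = 2.89 × 10⁵.
Original = 0.990 pg/mL × 2.89 × 10⁵ = 2.86 × 10⁵ pg/mL = 286 ng/mL.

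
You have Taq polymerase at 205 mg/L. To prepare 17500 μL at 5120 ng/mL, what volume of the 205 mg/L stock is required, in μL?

437 μL

5120 ng/mL = 5.12 mg/L.
V₁ = C₂V₂/C₁ = 5.12 × 17500 / 205 = 437 μL.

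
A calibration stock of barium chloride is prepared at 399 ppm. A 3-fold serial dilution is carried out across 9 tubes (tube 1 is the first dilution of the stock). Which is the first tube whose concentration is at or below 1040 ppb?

Tube n has concentration 399 ppm / 3ⁿ.
Need 3ⁿ ≥ 399 ppm / 1040 ppb = 384, so n ≥ 5.42.
First such tube: n = 6.

tube 6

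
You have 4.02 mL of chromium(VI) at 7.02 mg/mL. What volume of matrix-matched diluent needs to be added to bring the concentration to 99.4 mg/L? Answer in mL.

280 mL

99.4 mg/L = 0.0994 mg/mL.
V₂ = C₁V₁/C₂ = 7.02 × 4.02 / 0.0994 = 284 mL.
Diluent to add = V₂ − V₁ = 284 − 4.02 = 280 mL.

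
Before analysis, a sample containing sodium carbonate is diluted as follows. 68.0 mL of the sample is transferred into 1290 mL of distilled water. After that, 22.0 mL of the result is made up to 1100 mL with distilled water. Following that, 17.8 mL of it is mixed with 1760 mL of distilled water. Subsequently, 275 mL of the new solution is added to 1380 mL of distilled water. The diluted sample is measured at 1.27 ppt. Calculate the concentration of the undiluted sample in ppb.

Overall dilution factor = 19.97 × 50 × 99.88 × 6.018 = 6.00 × 10⁵.
Original = 1.27 ppt × 6.00 × 10⁵ = 7.62 × 10⁵ ppt = 762 ppb.

762 ppb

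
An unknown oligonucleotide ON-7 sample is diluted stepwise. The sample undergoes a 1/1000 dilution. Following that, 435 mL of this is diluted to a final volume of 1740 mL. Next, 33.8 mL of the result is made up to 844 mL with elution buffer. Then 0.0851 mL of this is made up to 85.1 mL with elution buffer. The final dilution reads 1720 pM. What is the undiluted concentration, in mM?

172 mM

Overall dilution factor = 1000 × 4 × 24.97 × 1000 = 9.99 × 10⁷.
Original = 1720 pM × 9.99 × 10⁷ = 1.72 × 10¹¹ pM = 172 mM.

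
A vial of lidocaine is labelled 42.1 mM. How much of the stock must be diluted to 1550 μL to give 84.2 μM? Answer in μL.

3.10 μL

84.2 μM = 0.0842 mM.
V₁ = C₂V₂/C₁ = 0.0842 × 1550 / 42.1 = 3.10 μL.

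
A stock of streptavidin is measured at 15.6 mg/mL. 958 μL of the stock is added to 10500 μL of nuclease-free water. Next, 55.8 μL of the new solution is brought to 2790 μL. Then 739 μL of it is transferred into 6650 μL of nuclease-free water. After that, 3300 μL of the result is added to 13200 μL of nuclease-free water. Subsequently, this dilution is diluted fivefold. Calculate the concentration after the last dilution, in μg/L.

104 μg/L

Overall dilution factor = 11.96 × 50 × 9.999 × 5 × 5 = 1.49 × 10⁵.
15.6 mg/mL / 1.49 × 10⁵ = 1.04 × 10⁻⁴ mg/mL = 104 μg/L.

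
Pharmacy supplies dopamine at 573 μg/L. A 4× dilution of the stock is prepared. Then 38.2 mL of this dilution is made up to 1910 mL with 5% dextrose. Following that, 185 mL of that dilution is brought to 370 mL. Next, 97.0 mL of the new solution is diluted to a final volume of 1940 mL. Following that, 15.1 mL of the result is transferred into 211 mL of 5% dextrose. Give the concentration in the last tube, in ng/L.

4.78 ng/L

Overall dilution factor = 4 × 50 × 2 × 20 × 14.97 = 1.20 × 10⁵.
573 μg/L / 1.20 × 10⁵ = 4.78 × 10⁻³ μg/L = 4.78 ng/L.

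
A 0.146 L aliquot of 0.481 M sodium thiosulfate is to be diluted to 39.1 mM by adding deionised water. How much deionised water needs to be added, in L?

39.1 mM = 0.0391 M.
V₂ = C₁V₁/C₂ = 0.481 × 0.146 / 0.0391 = 1.80 L.
Diluent to add = V₂ − V₁ = 1.80 − 0.146 = 1.65 L.

1.65 L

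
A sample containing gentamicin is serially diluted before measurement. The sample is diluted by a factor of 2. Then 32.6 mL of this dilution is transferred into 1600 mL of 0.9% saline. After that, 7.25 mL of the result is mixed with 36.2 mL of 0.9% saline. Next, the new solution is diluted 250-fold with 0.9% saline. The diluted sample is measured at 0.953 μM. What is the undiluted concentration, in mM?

Overall dilution factor = 2 × 50.08 × 5.993 × 250 = 1.50 × 10⁵.
Original = 0.953 μM × 1.50 × 10⁵ = 1.43 × 10⁵ μM = 143 mM.

143 mM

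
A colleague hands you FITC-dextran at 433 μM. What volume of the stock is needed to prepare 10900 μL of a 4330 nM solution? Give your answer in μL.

109 μL

4330 nM = 4.33 μM.
V₁ = C₂V₂/C₁ = 4.33 × 10900 / 433 = 109 μL.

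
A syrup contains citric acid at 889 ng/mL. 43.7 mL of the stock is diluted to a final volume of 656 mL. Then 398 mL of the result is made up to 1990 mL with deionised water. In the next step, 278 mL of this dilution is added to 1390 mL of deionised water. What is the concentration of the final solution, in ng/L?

1970 ng/L

Overall dilution factor = 15.01 × 5 × 6 = 450.
889 ng/mL / 450 = 1.97 ng/mL = 1970 ng/L.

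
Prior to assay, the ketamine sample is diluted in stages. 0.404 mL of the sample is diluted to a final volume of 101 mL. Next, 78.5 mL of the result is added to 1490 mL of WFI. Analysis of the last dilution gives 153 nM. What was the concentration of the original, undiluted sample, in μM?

Overall dilution factor = 250 × 19.98 = 4995.
Original = 153 nM × 4995 = 7.64 × 10⁵ nM = 764 μM.

764 μM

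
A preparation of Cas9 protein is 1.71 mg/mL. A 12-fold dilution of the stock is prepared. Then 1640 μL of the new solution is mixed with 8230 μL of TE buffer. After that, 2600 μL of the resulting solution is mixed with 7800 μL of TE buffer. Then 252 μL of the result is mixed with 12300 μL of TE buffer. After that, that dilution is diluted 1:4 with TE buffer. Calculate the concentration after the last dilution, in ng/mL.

29.7 ng/mL

Overall dilution factor = 12 × 6.018 × 4 × 49.81 × 4 = 5.76 × 10⁴.
1.71 mg/mL / 5.76 × 10⁴ = 2.97 × 10⁻⁵ mg/mL = 29.7 ng/mL.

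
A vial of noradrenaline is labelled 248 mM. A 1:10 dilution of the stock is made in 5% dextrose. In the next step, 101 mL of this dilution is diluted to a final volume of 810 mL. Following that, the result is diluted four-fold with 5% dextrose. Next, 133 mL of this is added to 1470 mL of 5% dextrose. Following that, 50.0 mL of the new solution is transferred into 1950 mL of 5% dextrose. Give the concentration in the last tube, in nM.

Overall dilution factor = 10 × 8.020 × 4 × 12.05 × 40 = 1.55 × 10⁵.
248 mM / 1.55 × 10⁵ = 1.60 × 10⁻³ mM = 1600 nM.

1600 nM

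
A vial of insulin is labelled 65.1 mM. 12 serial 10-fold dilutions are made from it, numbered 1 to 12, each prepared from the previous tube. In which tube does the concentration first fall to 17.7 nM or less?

Tube n has concentration 65.1 mM / 10ⁿ.
Need 10ⁿ ≥ 65.1 mM / 17.7 nM = 3.68 × 10⁶, so n ≥ 6.57.
First such tube: n = 7.

tube 7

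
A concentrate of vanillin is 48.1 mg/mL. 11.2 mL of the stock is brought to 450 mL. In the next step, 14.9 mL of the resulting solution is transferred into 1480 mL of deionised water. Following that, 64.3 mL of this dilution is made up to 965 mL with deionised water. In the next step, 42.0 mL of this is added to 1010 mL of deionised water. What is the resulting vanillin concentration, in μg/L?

Overall dilution factor = 40.18 × 100.3 × 15.01 × 25.05 = 1.52 × 10⁶.
48.1 mg/mL / 1.52 × 10⁶ = 3.17 × 10⁻⁵ mg/mL = 31.7 μg/L.

31.7 μg/L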